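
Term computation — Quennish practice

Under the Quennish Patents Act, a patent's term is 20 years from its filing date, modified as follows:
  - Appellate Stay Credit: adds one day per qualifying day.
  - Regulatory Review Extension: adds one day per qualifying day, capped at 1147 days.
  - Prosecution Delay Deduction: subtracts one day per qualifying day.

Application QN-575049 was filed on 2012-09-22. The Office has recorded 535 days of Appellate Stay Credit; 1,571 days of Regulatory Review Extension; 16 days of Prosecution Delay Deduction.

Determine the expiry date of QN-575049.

2037-04-15

Base term: filing date + 20 years → 22 September 2032.
Appellate Stay Credit: +535 days → 11 March 2034.
Regulatory Review Extension: 1571 days claimed exceeds the 1147-day cap, so +1147 days → 1 May 2037.
Prosecution Delay Deduction: −16 days → 15 April 2037.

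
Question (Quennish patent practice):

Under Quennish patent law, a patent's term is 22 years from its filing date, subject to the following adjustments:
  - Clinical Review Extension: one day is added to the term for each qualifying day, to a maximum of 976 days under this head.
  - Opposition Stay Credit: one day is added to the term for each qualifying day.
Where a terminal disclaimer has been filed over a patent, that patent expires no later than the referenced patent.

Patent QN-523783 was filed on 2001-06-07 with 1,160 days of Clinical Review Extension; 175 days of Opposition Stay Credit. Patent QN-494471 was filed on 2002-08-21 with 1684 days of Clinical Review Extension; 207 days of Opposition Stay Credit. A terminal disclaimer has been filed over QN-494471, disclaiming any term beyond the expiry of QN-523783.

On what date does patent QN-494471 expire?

August 1, 2026

Natural term of QN-494471:
  Base: filing + 22 years → 21 August 2024.
  Clinical Review Extension: 1684 days claimed exceeds the 976-day cap, so +976 days → 24 April 2027.
  Opposition Stay Credit: +207 days → 17 November 2027.
Expiry of referenced patent QN-523783:
  Base: filing + 22 years → 7 June 2023.
  Clinical Review Extension: 1160 days claimed exceeds the 976-day cap, so +976 days → 7 February 2026.
  Opposition Stay Credit: +175 days → 1 August 2026.
Terminal disclaimer: QN-494471 expires on the earlier of 17 November 2027 and 1 August 2026.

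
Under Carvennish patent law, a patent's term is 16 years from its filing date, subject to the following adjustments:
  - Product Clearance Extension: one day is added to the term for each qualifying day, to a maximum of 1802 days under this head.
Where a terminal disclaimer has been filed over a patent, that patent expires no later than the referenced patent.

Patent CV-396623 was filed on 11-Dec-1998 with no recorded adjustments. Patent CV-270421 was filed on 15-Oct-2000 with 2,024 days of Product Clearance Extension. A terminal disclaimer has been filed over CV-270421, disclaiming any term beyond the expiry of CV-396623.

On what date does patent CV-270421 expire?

December 11, 2014

Natural term of CV-270421:
  Base: filing + 16 years → 15 October 2016.
  Product Clearance Extension: 2024 days claimed exceeds the 1802-day cap, so +1802 days → 21 September 2021.
Expiry of referenced patent CV-396623:
  Base: filing + 16 years → 11 December 2014.
Terminal disclaimer: CV-270421 expires on the earlier of 21 September 2021 and 11 December 2014.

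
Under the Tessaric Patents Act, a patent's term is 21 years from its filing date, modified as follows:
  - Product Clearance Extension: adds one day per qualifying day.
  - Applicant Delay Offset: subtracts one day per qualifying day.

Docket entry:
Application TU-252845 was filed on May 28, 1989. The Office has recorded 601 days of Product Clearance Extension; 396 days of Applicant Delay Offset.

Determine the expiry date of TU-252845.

Base term: filing date + 21 years → 28 May 2010.
Product Clearance Extension: +601 days → 19 January 2012.
Applicant Delay Offset: −396 days → 19 December 2010.

December 19, 2010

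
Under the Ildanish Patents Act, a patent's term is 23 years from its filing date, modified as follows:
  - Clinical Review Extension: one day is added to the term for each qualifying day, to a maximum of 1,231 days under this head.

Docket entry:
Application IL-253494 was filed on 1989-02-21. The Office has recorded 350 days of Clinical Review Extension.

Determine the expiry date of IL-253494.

February 5, 2013

Base term: filing date + 23 years → 21 February 2012.
Clinical Review Extension: 350 days (within the 1231-day cap) → +350 days → 5 February 2013.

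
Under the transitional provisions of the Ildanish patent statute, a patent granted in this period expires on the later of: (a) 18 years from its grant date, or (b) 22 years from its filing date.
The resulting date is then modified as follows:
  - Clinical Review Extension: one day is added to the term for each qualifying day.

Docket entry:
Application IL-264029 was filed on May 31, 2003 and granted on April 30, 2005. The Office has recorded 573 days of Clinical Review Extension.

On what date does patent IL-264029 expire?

(a) grant + 18 years → 30 April 2023.
(b) filing + 22 years → 31 May 2025.
Later of the two: 31 May 2025.
Clinical Review Extension: +573 days → 25 December 2026.

December 25, 2026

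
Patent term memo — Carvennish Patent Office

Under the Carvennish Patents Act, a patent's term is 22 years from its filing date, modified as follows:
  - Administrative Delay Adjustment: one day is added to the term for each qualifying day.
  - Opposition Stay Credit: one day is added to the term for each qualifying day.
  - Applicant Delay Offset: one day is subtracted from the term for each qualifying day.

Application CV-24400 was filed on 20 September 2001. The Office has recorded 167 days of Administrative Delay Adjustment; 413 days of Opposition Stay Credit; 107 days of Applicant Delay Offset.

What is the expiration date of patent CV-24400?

2025-01-05

Base term: filing date + 22 years → 20 September 2023.
Administrative Delay Adjustment: +167 days → 5 March 2024.
Opposition Stay Credit: +413 days → 22 April 2025.
Applicant Delay Offset: −107 days → 5 January 2025.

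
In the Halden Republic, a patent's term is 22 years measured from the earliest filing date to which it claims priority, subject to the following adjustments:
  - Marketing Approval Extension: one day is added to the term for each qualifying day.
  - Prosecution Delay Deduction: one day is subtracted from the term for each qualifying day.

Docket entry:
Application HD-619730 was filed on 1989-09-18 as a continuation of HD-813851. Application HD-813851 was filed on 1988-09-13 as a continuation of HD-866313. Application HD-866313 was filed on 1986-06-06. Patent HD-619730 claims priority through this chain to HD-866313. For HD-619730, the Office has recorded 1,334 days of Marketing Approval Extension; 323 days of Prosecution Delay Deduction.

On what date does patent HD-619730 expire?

Earliest priority filing: 6 June 1986.
Base term: 6 June 1986 + 22 years → 6 June 2008.
Marketing Approval Extension: +1334 days → 31 January 2012.
Prosecution Delay Deduction: −323 days → 14 March 2011.

2011-03-14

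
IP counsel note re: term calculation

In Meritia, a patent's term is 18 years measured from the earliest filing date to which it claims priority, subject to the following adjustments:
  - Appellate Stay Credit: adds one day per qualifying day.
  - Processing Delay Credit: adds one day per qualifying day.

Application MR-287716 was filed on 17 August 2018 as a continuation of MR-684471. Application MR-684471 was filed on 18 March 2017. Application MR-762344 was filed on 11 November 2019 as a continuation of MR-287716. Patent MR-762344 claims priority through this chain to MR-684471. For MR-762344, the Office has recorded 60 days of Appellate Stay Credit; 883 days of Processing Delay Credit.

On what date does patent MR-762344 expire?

Earliest priority filing: 18 March 2017.
Base term: 18 March 2017 + 18 years → 18 March 2035.
Appellate Stay Credit: +60 days → 17 May 2035.
Processing Delay Credit: +883 days → 16 October 2037.

2037-10-16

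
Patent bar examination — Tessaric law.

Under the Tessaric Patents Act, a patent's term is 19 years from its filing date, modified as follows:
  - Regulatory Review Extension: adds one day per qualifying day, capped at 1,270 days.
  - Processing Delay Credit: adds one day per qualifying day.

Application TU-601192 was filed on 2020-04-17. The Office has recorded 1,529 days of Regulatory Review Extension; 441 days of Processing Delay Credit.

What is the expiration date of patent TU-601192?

Base term: filing date + 19 years → 17 April 2039.
Regulatory Review Extension: 1529 days claimed exceeds the 1270-day cap, so +1270 days → 8 October 2042.
Processing Delay Credit: +441 days → 23 December 2043.

2043-12-23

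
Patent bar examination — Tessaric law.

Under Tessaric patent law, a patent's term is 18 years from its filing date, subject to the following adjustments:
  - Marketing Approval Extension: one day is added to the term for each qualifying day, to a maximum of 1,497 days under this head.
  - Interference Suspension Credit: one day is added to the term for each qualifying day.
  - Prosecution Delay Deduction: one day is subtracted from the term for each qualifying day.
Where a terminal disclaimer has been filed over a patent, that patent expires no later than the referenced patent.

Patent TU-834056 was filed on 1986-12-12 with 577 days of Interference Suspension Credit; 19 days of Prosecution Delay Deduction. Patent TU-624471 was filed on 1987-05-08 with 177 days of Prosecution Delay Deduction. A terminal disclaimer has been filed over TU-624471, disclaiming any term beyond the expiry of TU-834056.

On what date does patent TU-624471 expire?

2004-11-12

Natural term of TU-624471:
  Base: filing + 18 years → 8 May 2005.
  Prosecution Delay Deduction: −177 days → 12 November 2004.
Expiry of referenced patent TU-834056:
  Base: filing + 18 years → 12 December 2004.
  Interference Suspension Credit: +577 days → 12 July 2006.
  Prosecution Delay Deduction: −19 days → 23 June 2006.
Terminal disclaimer: TU-624471 expires on the earlier of 12 November 2004 and 23 June 2006.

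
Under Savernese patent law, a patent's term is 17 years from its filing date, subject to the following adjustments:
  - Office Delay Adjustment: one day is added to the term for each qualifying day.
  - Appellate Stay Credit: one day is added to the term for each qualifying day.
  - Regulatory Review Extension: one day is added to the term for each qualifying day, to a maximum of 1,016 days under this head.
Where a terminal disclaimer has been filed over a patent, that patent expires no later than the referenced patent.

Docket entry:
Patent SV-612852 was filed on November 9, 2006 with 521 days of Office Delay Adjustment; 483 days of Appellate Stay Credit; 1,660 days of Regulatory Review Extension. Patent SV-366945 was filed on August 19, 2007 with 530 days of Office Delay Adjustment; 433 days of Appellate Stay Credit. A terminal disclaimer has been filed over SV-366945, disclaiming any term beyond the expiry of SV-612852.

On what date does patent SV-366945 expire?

Natural term of SV-366945:
  Base: filing + 17 years → 19 August 2024.
  Office Delay Adjustment: +530 days → 31 January 2026.
  Appellate Stay Credit: +433 days → 9 April 2027.
Expiry of referenced patent SV-612852:
  Base: filing + 17 years → 9 November 2023.
  Office Delay Adjustment: +521 days → 13 April 2025.
  Appellate Stay Credit: +483 days → 9 August 2026.
  Regulatory Review Extension: 1660 days claimed exceeds the 1016-day cap, so +1016 days → 21 May 2029.
Terminal disclaimer: SV-366945 expires on the earlier of 9 April 2027 and 21 May 2029.

2027-04-09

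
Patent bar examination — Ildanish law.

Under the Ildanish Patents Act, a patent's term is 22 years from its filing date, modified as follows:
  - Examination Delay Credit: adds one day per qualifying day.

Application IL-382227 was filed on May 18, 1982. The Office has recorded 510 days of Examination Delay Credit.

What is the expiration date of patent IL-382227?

Base term: filing date + 22 years → 18 May 2004.
Examination Delay Credit: +510 days → 10 October 2005.

October 10, 2005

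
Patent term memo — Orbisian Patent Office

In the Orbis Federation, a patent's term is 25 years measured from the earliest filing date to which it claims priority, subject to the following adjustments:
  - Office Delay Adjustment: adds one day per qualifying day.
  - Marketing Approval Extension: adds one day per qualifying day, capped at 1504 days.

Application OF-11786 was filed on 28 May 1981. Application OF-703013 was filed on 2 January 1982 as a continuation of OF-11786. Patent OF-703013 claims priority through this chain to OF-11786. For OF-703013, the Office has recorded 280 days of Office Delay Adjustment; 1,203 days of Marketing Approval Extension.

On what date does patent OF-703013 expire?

Earliest priority filing: 28 May 1981.
Base term: 28 May 1981 + 25 years → 28 May 2006.
Office Delay Adjustment: +280 days → 4 March 2007.
Marketing Approval Extension: 1203 days (within the 1504-day cap) → +1203 days → 19 June 2010.

June 19, 2010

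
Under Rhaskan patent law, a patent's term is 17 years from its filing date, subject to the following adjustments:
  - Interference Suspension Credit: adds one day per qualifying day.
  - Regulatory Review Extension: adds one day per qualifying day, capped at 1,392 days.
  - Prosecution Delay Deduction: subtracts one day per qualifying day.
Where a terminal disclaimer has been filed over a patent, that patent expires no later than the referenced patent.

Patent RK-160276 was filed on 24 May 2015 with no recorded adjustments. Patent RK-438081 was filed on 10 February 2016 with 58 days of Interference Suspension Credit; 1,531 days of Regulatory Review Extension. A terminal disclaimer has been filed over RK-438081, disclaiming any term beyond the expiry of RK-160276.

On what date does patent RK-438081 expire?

2032-05-24

Natural term of RK-438081:
  Base: filing + 17 years → 10 February 2033.
  Interference Suspension Credit: +58 days → 9 April 2033.
  Regulatory Review Extension: 1531 days claimed exceeds the 1392-day cap, so +1392 days → 30 January 2037.
Expiry of referenced patent RK-160276:
  Base: filing + 17 years → 24 May 2032.
Terminal disclaimer: RK-438081 expires on the earlier of 30 January 2037 and 24 May 2032.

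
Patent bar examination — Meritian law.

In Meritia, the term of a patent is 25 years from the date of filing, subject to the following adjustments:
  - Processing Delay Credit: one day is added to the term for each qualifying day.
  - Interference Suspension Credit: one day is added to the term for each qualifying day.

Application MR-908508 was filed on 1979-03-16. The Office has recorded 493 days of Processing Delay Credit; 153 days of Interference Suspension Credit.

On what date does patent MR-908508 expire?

Base term: filing date + 25 years → 16 March 2004.
Processing Delay Credit: +493 days → 22 July 2005.
Interference Suspension Credit: +153 days → 22 December 2005.

2005-12-22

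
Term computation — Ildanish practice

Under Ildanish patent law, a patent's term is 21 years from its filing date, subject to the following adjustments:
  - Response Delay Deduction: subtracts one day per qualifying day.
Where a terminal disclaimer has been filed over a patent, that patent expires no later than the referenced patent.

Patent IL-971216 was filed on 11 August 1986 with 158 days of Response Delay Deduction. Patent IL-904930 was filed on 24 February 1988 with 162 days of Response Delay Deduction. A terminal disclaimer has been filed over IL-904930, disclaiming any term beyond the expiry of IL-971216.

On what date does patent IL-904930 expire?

March 6, 2007

Natural term of IL-904930:
  Base: filing + 21 years → 24 February 2009.
  Response Delay Deduction: −162 days → 15 September 2008.
Expiry of referenced patent IL-971216:
  Base: filing + 21 years → 11 August 2007.
  Response Delay Deduction: −158 days → 6 March 2007.
Terminal disclaimer: IL-904930 expires on the earlier of 15 September 2008 and 6 March 2007.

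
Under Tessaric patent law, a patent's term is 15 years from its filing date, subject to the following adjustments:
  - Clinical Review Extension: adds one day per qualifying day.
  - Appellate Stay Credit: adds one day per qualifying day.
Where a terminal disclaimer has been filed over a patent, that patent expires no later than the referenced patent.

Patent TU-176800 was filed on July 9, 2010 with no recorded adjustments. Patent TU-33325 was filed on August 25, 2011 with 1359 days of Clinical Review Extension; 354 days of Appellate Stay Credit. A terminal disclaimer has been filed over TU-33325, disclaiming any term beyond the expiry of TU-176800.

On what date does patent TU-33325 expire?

Natural term of TU-33325:
  Base: filing + 15 years → 25 August 2026.
  Clinical Review Extension: +1359 days → 15 May 2030.
  Appellate Stay Credit: +354 days → 4 May 2031.
Expiry of referenced patent TU-176800:
  Base: filing + 15 years → 9 July 2025.
Terminal disclaimer: TU-33325 expires on the earlier of 4 May 2031 and 9 July 2025.

2025-07-09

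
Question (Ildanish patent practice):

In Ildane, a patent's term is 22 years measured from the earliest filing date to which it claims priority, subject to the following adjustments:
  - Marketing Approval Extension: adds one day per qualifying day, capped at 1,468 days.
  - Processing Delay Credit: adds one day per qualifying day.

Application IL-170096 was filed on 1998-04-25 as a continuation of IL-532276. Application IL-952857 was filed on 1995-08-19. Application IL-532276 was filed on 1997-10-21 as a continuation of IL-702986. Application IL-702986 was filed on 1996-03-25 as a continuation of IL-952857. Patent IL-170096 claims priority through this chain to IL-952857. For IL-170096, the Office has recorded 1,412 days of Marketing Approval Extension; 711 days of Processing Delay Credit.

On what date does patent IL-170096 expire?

2023-06-12

Earliest priority filing: 19 August 1995.
Base term: 19 August 1995 + 22 years → 19 August 2017.
Marketing Approval Extension: 1412 days (within the 1468-day cap) → +1412 days → 1 July 2021.
Processing Delay Credit: +711 days → 12 June 2023.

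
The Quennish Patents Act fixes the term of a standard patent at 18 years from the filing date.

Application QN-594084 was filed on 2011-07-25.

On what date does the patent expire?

Filing date + 18 years → 25 July 2029.

July 25, 2029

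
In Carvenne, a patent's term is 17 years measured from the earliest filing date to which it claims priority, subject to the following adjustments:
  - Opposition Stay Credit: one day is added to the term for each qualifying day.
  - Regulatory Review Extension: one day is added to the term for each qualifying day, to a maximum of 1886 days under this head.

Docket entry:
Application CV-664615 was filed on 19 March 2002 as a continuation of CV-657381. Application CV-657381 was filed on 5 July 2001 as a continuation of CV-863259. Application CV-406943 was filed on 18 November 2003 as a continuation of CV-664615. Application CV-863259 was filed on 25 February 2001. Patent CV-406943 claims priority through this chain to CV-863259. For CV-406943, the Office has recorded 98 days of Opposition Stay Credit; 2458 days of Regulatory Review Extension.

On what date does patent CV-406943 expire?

August 2, 2023

Earliest priority filing: 25 February 2001.
Base term: 25 February 2001 + 17 years → 25 February 2018.
Opposition Stay Credit: +98 days → 3 June 2018.
Regulatory Review Extension: 2458 days claimed exceeds the 1886-day cap, so +1886 days → 2 August 2023.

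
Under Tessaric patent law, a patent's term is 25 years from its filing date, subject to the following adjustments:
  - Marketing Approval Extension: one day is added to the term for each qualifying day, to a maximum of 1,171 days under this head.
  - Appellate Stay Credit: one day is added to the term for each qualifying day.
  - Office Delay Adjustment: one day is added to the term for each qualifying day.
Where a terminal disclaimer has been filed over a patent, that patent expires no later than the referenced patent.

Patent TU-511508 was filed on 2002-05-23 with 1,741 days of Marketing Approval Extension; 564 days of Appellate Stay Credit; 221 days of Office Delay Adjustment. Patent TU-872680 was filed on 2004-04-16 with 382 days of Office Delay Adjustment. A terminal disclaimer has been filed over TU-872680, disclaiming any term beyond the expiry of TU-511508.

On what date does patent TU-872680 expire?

May 3, 2030

Natural term of TU-872680:
  Base: filing + 25 years → 16 April 2029.
  Office Delay Adjustment: +382 days → 3 May 2030.
Expiry of referenced patent TU-511508:
  Base: filing + 25 years → 23 May 2027.
  Marketing Approval Extension: 1741 days claimed exceeds the 1171-day cap, so +1171 days → 6 August 2030.
  Appellate Stay Credit: +564 days → 21 February 2032.
  Office Delay Adjustment: +221 days → 29 September 2032.
Terminal disclaimer: TU-872680 expires on the earlier of 3 May 2030 and 29 September 2032.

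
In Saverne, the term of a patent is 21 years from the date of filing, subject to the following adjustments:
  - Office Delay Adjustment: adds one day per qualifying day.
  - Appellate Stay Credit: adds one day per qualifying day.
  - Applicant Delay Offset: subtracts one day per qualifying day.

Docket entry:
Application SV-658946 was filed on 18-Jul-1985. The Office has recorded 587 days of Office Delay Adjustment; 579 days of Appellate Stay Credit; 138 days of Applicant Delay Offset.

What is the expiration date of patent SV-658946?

2009-05-11

Base term: filing date + 21 years → 18 July 2006.
Office Delay Adjustment: +587 days → 25 February 2008.
Appellate Stay Credit: +579 days → 26 September 2009.
Applicant Delay Offset: −138 days → 11 May 2009.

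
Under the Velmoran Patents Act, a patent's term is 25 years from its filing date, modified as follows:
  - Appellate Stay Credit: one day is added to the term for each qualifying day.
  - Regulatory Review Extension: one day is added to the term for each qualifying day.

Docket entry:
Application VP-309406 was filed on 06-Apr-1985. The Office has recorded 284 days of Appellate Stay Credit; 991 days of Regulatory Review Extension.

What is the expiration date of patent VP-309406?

Base term: filing date + 25 years → 6 April 2010.
Appellate Stay Credit: +284 days → 15 January 2011.
Regulatory Review Extension: +991 days → 2 October 2013.

2013-10-02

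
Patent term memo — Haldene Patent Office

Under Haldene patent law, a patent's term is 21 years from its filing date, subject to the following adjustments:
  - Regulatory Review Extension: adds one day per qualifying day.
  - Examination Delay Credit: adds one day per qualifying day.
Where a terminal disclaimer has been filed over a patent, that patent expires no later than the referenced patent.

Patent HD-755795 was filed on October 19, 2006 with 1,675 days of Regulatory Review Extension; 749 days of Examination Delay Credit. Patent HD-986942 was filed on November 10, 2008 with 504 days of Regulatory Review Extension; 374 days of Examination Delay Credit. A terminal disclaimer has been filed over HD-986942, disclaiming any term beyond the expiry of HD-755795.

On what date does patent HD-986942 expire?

Natural term of HD-986942:
  Base: filing + 21 years → 10 November 2029.
  Regulatory Review Extension: +504 days → 29 March 2031.
  Examination Delay Credit: +374 days → 6 April 2032.
Expiry of referenced patent HD-755795:
  Base: filing + 21 years → 19 October 2027.
  Regulatory Review Extension: +1675 days → 20 May 2032.
  Examination Delay Credit: +749 days → 8 June 2034.
Terminal disclaimer: HD-986942 expires on the earlier of 6 April 2032 and 8 June 2034.

April 6, 2032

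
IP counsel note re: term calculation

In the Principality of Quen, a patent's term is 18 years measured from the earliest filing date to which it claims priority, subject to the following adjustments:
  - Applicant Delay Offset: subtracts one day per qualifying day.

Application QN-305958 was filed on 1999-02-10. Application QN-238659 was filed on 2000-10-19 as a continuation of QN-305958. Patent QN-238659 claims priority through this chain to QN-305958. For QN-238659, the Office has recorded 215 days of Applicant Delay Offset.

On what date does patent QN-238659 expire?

Earliest priority filing: 10 February 1999.
Base term: 10 February 1999 + 18 years → 10 February 2017.
Applicant Delay Offset: −215 days → 10 July 2016.

July 10, 2016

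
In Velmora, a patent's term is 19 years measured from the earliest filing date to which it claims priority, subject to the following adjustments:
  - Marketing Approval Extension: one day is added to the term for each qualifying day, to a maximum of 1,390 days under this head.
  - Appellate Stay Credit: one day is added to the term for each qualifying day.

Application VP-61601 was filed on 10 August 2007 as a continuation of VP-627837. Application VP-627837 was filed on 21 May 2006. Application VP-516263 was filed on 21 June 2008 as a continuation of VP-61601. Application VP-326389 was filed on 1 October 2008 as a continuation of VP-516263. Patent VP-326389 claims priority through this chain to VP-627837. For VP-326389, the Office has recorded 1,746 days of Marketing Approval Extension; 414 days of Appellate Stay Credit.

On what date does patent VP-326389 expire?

April 29, 2030

Earliest priority filing: 21 May 2006.
Base term: 21 May 2006 + 19 years → 21 May 2025.
Marketing Approval Extension: 1746 days claimed exceeds the 1390-day cap, so +1390 days → 11 March 2029.
Appellate Stay Credit: +414 days → 29 April 2030.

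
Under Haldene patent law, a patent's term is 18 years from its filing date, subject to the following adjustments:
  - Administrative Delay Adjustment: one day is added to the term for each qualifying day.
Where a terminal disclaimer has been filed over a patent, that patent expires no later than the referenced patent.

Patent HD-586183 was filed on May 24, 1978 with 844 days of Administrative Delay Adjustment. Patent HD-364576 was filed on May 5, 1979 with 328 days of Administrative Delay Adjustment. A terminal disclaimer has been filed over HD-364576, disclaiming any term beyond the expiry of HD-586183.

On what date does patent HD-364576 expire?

Natural term of HD-364576:
  Base: filing + 18 years → 5 May 1997.
  Administrative Delay Adjustment: +328 days → 29 March 1998.
Expiry of referenced patent HD-586183:
  Base: filing + 18 years → 24 May 1996.
  Administrative Delay Adjustment: +844 days → 15 September 1998.
Terminal disclaimer: HD-364576 expires on the earlier of 29 March 1998 and 15 September 1998.

March 29, 1998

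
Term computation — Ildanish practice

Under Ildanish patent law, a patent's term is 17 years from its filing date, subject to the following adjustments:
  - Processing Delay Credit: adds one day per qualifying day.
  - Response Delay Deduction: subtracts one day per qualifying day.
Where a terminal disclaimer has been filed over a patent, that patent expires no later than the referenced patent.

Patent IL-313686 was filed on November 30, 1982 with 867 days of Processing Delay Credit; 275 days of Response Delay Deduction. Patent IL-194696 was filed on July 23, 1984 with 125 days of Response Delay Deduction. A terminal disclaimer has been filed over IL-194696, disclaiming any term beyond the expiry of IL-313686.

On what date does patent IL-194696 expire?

Natural term of IL-194696:
  Base: filing + 17 years → 23 July 2001.
  Response Delay Deduction: −125 days → 20 March 2001.
Expiry of referenced patent IL-313686:
  Base: filing + 17 years → 30 November 1999.
  Processing Delay Credit: +867 days → 15 April 2002.
  Response Delay Deduction: −275 days → 14 July 2001.
Terminal disclaimer: IL-194696 expires on the earlier of 20 March 2001 and 14 July 2001.

2001-03-20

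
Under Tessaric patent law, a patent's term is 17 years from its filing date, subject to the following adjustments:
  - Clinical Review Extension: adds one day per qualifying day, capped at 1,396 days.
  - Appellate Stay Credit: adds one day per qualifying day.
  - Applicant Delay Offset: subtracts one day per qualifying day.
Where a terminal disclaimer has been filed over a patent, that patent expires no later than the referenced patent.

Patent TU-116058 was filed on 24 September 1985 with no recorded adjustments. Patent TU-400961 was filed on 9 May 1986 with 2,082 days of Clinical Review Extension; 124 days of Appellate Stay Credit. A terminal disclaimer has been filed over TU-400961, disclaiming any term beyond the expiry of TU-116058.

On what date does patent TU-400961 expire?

2002-09-24

Natural term of TU-400961:
  Base: filing + 17 years → 9 May 2003.
  Clinical Review Extension: 2082 days claimed exceeds the 1396-day cap, so +1396 days → 5 March 2007.
  Appellate Stay Credit: +124 days → 7 July 2007.
Expiry of referenced patent TU-116058:
  Base: filing + 17 years → 24 September 2002.
Terminal disclaimer: TU-400961 expires on the earlier of 7 July 2007 and 24 September 2002.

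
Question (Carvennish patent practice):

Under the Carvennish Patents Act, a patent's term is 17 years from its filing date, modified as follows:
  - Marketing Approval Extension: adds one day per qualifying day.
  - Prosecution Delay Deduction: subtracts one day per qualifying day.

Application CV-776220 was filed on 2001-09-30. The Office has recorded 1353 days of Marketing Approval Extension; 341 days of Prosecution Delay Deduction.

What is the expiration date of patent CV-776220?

July 8, 2021

Base term: filing date + 17 years → 30 September 2018.
Marketing Approval Extension: +1353 days → 14 June 2022.
Prosecution Delay Deduction: −341 days → 8 July 2021.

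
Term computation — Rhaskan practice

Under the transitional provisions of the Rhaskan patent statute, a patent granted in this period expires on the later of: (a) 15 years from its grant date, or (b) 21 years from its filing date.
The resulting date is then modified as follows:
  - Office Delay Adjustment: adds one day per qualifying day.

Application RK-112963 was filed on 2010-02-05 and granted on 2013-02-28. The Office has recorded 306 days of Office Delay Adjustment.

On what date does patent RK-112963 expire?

(a) grant + 15 years → 28 February 2028.
(b) filing + 21 years → 5 February 2031.
Later of the two: 5 February 2031.
Office Delay Adjustment: +306 days → 8 December 2031.

2031-12-08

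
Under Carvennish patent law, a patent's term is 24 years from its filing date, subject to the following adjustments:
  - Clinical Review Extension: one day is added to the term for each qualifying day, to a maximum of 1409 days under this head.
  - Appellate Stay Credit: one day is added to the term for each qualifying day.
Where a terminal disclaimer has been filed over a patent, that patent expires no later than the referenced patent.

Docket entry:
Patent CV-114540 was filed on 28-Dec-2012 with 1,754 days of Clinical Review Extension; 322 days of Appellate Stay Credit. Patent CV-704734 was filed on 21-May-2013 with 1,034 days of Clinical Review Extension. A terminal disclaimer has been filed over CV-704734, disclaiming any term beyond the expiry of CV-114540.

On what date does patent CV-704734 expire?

Natural term of CV-704734:
  Base: filing + 24 years → 21 May 2037.
  Clinical Review Extension: 1034 days (within the 1409-day cap) → +1034 days → 20 March 2040.
Expiry of referenced patent CV-114540:
  Base: filing + 24 years → 28 December 2036.
  Clinical Review Extension: 1754 days claimed exceeds the 1409-day cap, so +1409 days → 6 November 2040.
  Appellate Stay Credit: +322 days → 24 September 2041.
Terminal disclaimer: CV-704734 expires on the earlier of 20 March 2040 and 24 September 2041.

2040-03-20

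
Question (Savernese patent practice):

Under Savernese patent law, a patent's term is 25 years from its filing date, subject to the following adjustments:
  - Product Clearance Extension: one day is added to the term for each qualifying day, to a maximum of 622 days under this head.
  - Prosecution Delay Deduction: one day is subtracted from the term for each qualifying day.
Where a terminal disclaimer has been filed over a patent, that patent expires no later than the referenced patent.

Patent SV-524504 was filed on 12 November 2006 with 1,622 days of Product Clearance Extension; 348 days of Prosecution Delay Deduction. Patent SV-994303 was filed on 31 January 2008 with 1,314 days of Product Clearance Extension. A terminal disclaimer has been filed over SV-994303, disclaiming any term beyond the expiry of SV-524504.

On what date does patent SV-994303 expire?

August 12, 2032

Natural term of SV-994303:
  Base: filing + 25 years → 31 January 2033.
  Product Clearance Extension: 1314 days claimed exceeds the 622-day cap, so +622 days → 15 October 2034.
Expiry of referenced patent SV-524504:
  Base: filing + 25 years → 12 November 2031.
  Product Clearance Extension: 1622 days claimed exceeds the 622-day cap, so +622 days → 26 July 2033.
  Prosecution Delay Deduction: −348 days → 12 August 2032.
Terminal disclaimer: SV-994303 expires on the earlier of 15 October 2034 and 12 August 2032.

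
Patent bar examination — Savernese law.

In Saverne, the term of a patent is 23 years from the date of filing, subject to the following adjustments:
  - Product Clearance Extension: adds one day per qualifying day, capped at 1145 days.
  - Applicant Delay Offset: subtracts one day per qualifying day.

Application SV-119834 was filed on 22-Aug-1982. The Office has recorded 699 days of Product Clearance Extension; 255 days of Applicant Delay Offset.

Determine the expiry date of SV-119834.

Base term: filing date + 23 years → 22 August 2005.
Product Clearance Extension: 699 days (within the 1145-day cap) → +699 days → 22 July 2007.
Applicant Delay Offset: −255 days → 9 November 2006.

November 9, 2006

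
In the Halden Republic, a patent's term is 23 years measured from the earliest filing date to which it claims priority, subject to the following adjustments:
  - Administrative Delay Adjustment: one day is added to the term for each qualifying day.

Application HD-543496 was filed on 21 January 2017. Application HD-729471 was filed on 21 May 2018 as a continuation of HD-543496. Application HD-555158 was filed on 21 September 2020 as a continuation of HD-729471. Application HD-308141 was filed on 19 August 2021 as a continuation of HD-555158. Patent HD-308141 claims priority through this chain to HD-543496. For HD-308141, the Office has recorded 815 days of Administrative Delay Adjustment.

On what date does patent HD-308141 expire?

Earliest priority filing: 21 January 2017.
Base term: 21 January 2017 + 23 years → 21 January 2040.
Administrative Delay Adjustment: +815 days → 15 April 2042.

2042-04-15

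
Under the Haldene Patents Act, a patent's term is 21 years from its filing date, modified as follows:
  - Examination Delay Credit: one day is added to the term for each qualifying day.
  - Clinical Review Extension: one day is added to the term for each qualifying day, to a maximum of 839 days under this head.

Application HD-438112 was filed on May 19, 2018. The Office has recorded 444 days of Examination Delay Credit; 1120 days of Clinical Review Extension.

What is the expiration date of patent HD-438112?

2042-11-22

Base term: filing date + 21 years → 19 May 2039.
Examination Delay Credit: +444 days → 5 August 2040.
Clinical Review Extension: 1120 days claimed exceeds the 839-day cap, so +839 days → 22 November 2042.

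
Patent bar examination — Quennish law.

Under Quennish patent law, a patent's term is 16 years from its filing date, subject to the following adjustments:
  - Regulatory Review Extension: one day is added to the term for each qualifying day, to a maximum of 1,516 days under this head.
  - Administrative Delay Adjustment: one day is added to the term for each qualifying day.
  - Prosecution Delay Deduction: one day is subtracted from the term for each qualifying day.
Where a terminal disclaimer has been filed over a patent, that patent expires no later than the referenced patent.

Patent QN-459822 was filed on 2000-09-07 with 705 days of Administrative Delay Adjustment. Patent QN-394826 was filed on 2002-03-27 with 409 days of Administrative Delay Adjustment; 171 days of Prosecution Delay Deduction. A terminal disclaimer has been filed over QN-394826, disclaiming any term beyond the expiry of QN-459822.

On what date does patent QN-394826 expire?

Natural term of QN-394826:
  Base: filing + 16 years → 27 March 2018.
  Administrative Delay Adjustment: +409 days → 10 May 2019.
  Prosecution Delay Deduction: −171 days → 20 November 2018.
Expiry of referenced patent QN-459822:
  Base: filing + 16 years → 7 September 2016.
  Administrative Delay Adjustment: +705 days → 13 August 2018.
Terminal disclaimer: QN-394826 expires on the earlier of 20 November 2018 and 13 August 2018.

2018-08-13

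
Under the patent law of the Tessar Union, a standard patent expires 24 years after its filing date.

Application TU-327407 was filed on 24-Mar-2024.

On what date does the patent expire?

Filing date + 24 years → 24 March 2048.

March 24, 2048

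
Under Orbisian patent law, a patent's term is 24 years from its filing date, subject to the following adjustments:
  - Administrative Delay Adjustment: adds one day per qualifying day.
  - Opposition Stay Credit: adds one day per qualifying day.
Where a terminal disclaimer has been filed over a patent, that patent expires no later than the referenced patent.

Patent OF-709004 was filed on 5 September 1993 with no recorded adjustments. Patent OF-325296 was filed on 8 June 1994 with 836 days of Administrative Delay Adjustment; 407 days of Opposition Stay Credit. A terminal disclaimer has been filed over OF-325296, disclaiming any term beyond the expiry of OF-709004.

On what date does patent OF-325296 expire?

Natural term of OF-325296:
  Base: filing + 24 years → 8 June 2018.
  Administrative Delay Adjustment: +836 days → 21 September 2020.
  Opposition Stay Credit: +407 days → 2 November 2021.
Expiry of referenced patent OF-709004:
  Base: filing + 24 years → 5 September 2017.
Terminal disclaimer: OF-325296 expires on the earlier of 2 November 2021 and 5 September 2017.

September 5, 2017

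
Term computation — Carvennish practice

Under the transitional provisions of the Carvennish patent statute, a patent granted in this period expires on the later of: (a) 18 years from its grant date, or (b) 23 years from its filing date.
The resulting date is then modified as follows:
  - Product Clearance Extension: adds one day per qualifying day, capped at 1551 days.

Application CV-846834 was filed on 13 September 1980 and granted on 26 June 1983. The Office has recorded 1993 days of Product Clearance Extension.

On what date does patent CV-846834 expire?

(a) grant + 18 years → 26 June 2001.
(b) filing + 23 years → 13 September 2003.
Later of the two: 13 September 2003.
Product Clearance Extension: 1993 days claimed exceeds the 1551-day cap, so +1551 days → 12 December 2007.

December 12, 2007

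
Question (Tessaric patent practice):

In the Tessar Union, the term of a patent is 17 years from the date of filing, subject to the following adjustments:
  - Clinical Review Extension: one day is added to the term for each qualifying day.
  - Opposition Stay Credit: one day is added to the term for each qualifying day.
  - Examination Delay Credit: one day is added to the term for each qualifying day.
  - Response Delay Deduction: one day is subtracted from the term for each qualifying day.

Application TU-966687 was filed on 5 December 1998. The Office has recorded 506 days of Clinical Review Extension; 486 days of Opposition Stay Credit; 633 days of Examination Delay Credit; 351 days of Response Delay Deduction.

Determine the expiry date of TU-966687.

Base term: filing date + 17 years → 5 December 2015.
Clinical Review Extension: +506 days → 24 April 2017.
Opposition Stay Credit: +486 days → 23 August 2018.
Examination Delay Credit: +633 days → 17 May 2020.
Response Delay Deduction: −351 days → 1 June 2019.

June 1, 2019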